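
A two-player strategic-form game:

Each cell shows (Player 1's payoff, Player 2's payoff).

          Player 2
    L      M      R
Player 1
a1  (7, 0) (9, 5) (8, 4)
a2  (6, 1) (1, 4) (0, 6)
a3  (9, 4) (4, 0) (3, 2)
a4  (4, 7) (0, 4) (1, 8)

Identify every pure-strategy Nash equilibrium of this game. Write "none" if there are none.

(a1, M); (a3, L)

(a1, L): Player 1 can switch to a3 (7 → 9). Not NE.
(a1, M): Player 1 gets 9, best alternative 4; Player 2 gets 5, best alternative 4. No profitable deviation — NE.
(a1, R): Player 2 can switch to M (4 → 5). Not NE.
(a2, L): Player 1 can switch to a1 (6 → 7). Not NE.
(a2, M): Player 1 can switch to a1 (1 → 9). Not NE.
(a2, R): Player 1 can switch to a1 (0 → 8). Not NE.
(a3, L): Player 1 gets 9, best alternative 7; Player 2 gets 4, best alternative 2. No profitable deviation — NE.
(a3, M): Player 1 can switch to a1 (4 → 9). Not NE.
(The remaining 4 profiles each have a profitable deviation by the same check.)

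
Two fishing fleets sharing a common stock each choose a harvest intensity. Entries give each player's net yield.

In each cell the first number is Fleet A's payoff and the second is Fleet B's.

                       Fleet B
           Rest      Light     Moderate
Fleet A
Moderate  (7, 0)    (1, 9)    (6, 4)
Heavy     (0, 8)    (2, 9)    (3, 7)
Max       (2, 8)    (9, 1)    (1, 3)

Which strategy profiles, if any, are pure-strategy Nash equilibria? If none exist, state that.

Fleet A against Rest: payoffs 7, 0, 2 → best response Moderate.
Fleet A against Light: payoffs 1, 2, 9 → best response Max.
Fleet A against Moderate: payoffs 6, 3, 1 → best response Moderate.
Fleet B against Moderate: payoffs 0, 9, 4 → best response Light.
Fleet B against Heavy: payoffs 8, 9, 7 → best response Light.
Fleet B against Max: payoffs 8, 1, 3 → best response Rest.
No profile is a mutual best response for all players.

There is no pure-strategy Nash equilibrium.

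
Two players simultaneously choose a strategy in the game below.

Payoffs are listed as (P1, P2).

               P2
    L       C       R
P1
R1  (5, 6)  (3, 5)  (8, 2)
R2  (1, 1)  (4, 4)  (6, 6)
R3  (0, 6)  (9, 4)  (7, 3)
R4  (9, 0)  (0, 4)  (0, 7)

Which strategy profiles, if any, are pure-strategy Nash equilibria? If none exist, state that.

none

Mark each player's best response to every combination of opponents' strategies; a profile where every player is best-responding is a pure Nash equilibrium.
P1 against L: payoffs 5, 1, 0, 9 → best response R4.
P1 against C: payoffs 3, 4, 9, 0 → best response R3.
P1 against R: payoffs 8, 6, 7, 0 → best response R1.
P2 against R1: payoffs 6, 5, 2 → best response L.
P2 against R2: payoffs 1, 4, 6 → best response R.
P2 against R3: payoffs 6, 4, 3 → best response L.
P2 against R4: payoffs 0, 4, 7 → best response R.
No profile is a mutual best response for all players.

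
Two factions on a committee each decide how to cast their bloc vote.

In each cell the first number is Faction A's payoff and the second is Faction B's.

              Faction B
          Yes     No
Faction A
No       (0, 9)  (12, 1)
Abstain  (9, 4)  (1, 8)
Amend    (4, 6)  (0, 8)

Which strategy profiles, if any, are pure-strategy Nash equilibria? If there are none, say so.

Faction A against Yes: payoffs 0, 9, 4 → best response Abstain.
Faction A against No: payoffs 12, 1, 0 → best response No.
Faction B against No: payoffs 9, 1 → best response Yes.
Faction B against Abstain: payoffs 4, 8 → best response No.
Faction B against Amend: payoffs 6, 8 → best response No.
No profile is a mutual best response for all players.

No pure-strategy Nash equilibrium.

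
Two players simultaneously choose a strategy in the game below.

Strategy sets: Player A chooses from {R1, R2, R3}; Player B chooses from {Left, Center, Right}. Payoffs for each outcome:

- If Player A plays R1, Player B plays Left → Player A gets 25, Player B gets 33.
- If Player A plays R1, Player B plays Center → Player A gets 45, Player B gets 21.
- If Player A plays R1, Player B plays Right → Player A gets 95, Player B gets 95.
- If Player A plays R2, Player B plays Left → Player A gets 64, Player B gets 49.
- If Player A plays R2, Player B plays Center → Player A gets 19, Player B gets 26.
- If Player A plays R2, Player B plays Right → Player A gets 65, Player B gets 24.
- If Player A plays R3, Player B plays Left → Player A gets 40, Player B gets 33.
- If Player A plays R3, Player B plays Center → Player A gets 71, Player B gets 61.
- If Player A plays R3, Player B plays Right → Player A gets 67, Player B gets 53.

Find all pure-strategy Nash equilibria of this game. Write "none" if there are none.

(R1, Right) and (R2, Left) and (R3, Center)

Player A against Left: payoffs 25, 64, 40 → best response R2.
Player A against Center: payoffs 45, 19, 71 → best response R3.
Player A against Right: payoffs 95, 65, 67 → best response R1.
Player B against R1: payoffs 33, 21, 95 → best response Right.
Player B against R2: payoffs 49, 26, 24 → best response Left.
Player B against R3: payoffs 33, 61, 53 → best response Center.
Mutual best responses: (R1, Right); (R2, Left); (R3, Center).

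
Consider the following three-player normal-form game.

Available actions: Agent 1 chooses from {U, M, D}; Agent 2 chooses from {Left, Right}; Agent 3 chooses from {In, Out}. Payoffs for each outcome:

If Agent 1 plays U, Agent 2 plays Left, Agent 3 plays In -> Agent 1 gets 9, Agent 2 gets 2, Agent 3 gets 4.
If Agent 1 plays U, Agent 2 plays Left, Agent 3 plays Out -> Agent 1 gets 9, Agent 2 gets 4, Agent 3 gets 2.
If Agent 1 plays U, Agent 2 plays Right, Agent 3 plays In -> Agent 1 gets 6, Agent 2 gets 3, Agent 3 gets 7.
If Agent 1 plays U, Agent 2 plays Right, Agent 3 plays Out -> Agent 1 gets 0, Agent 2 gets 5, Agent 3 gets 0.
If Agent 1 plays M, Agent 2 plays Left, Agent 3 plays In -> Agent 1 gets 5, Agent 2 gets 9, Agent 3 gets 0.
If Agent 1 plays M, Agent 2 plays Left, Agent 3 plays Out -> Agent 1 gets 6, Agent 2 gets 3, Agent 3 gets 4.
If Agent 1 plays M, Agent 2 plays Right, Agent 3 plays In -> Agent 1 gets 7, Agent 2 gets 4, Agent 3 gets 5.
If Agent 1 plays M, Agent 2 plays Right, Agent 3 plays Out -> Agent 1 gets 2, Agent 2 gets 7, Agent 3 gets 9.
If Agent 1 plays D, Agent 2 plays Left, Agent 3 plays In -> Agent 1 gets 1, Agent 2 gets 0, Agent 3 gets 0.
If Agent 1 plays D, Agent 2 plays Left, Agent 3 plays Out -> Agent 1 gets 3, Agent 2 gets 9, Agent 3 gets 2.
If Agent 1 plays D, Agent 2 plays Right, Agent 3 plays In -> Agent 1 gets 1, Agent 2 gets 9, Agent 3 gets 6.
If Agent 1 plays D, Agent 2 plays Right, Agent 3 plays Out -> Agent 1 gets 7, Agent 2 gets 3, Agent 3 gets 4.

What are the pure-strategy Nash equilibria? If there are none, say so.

There is no pure-strategy Nash equilibrium.

Agent 1 against (Left, In): payoffs 9, 5, 1 → best response U.
Agent 1 against (Left, Out): payoffs 9, 6, 3 → best response U.
Agent 1 against (Right, In): payoffs 6, 7, 1 → best response M.
Agent 1 against (Right, Out): payoffs 0, 2, 7 → best response D.
Agent 2 against (U, In): payoffs 2, 3 → best response Right.
Agent 2 against (U, Out): payoffs 4, 5 → best response Right.
Agent 2 against (M, In): payoffs 9, 4 → best response Left.
Agent 2 against (M, Out): payoffs 3, 7 → best response Right.
Agent 2 against (D, In): payoffs 0, 9 → best response Right.
Agent 2 against (D, Out): payoffs 9, 3 → best response Left.
Agent 3 against (U, Left): payoffs 4, 2 → best response In.
Agent 3 against (U, Right): payoffs 7, 0 → best response In.
Agent 3 against (M, Left): payoffs 0, 4 → best response Out.
Agent 3 against (M, Right): payoffs 5, 9 → best response Out.
Agent 3 against (D, Left): payoffs 0, 2 → best response Out.
Agent 3 against (D, Right): payoffs 6, 4 → best response In.
No profile is a mutual best response for all players.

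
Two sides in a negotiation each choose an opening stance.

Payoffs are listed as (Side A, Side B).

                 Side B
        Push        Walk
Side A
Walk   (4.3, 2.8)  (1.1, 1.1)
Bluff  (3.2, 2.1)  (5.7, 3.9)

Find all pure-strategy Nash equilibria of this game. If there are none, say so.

The pure Nash equilibria are (Walk, Push); (Bluff, Walk).

Mark each player's best response to every combination of opponents' strategies; a profile where every player is best-responding is a pure Nash equilibrium.
Side A against Push: payoffs 4.3, 3.2 → best response Walk.
Side A against Walk: payoffs 1.1, 5.7 → best response Bluff.
Side B against Walk: payoffs 2.8, 1.1 → best response Push.
Side B against Bluff: payoffs 2.1, 3.9 → best response Walk.
Mutual best responses: (Walk, Push); (Bluff, Walk).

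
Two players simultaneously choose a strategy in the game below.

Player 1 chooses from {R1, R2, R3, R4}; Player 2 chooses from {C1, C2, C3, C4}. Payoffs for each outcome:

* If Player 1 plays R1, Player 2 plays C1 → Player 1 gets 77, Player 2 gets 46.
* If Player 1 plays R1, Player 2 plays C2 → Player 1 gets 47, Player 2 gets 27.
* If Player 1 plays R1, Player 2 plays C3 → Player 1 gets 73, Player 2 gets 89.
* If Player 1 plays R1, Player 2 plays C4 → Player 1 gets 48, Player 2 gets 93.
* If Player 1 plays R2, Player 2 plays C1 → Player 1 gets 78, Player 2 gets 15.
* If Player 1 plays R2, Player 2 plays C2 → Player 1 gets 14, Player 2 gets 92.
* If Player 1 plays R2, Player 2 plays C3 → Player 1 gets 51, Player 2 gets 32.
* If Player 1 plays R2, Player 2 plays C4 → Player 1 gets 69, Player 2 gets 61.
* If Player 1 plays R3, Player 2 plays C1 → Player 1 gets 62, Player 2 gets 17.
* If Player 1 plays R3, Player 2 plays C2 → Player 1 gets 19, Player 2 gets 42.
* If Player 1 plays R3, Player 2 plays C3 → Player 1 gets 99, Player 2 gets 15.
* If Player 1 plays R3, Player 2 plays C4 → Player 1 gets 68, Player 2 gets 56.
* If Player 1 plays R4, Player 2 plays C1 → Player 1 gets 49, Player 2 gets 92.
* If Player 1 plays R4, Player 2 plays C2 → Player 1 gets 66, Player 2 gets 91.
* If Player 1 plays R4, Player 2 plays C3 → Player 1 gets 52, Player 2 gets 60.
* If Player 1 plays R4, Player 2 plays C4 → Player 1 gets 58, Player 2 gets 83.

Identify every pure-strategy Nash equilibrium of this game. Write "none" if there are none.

Player 1 against C1: payoffs 77, 78, 62, 49 → best response R2.
Player 1 against C2: payoffs 47, 14, 19, 66 → best response R4.
Player 1 against C3: payoffs 73, 51, 99, 52 → best response R3.
Player 1 against C4: payoffs 48, 69, 68, 58 → best response R2.
Player 2 against R1: payoffs 46, 27, 89, 93 → best response C4.
Player 2 against R2: payoffs 15, 92, 32, 61 → best response C2.
Player 2 against R3: payoffs 17, 42, 15, 56 → best response C4.
Player 2 against R4: payoffs 92, 91, 60, 83 → best response C1.
No profile is a mutual best response for all players.

This game has no pure Nash equilibrium.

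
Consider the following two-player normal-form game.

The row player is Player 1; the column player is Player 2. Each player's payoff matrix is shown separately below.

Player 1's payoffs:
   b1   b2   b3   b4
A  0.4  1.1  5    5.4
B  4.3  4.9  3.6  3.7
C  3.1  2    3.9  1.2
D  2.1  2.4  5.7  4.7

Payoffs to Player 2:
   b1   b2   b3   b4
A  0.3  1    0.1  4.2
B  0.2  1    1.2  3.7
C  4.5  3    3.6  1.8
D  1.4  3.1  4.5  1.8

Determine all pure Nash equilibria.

(A, b1): Player 1 can switch to B (0.4 → 4.3). Not NE.
(A, b2): Player 1 can switch to B (1.1 → 4.9). Not NE.
(A, b3): Player 1 can switch to D (5 → 5.7). Not NE.
(A, b4): Player 1 gets 5.4, best alternative 4.7; Player 2 gets 4.2, best alternative 1. No profitable deviation — NE.
(B, b1): Player 2 can switch to b2 (0.2 → 1). Not NE.
(B, b2): Player 2 can switch to b3 (1 → 1.2). Not NE.
(B, b3): Player 1 can switch to A (3.6 → 5). Not NE.
(B, b4): Player 1 can switch to A (3.7 → 5.4). Not NE.
(C, b1): Player 1 can switch to B (3.1 → 4.3). Not NE.
(D, b3): Player 1 gets 5.7, best alternative 5; Player 2 gets 4.5, best alternative 3.1. No profitable deviation — NE.
(The remaining 6 profiles each have a profitable deviation by the same check.)

(A, b4), (D, b3)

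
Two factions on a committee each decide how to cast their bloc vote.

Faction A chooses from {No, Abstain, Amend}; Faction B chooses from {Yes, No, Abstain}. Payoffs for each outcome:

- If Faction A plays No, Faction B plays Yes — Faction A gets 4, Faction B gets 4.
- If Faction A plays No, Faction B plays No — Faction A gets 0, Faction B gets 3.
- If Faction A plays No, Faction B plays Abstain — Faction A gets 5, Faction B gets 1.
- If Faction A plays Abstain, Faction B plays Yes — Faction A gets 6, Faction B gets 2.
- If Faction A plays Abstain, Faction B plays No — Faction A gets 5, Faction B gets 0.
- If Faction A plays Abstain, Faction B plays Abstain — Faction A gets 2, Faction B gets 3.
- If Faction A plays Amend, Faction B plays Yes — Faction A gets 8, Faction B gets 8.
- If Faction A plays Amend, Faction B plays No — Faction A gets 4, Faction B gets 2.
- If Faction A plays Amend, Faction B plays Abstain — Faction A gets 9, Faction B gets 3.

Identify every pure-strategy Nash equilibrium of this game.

Faction A against Yes: payoffs 4, 6, 8 → best response Amend.
Faction A against No: payoffs 0, 5, 4 → best response Abstain.
Faction A against Abstain: payoffs 5, 2, 9 → best response Amend.
Faction B against No: payoffs 4, 3, 1 → best response Yes.
Faction B against Abstain: payoffs 2, 0, 3 → best response Abstain.
Faction B against Amend: payoffs 8, 2, 3 → best response Yes.
Mutual best responses: (Amend, Yes).

Pure NE: (Amend, Yes)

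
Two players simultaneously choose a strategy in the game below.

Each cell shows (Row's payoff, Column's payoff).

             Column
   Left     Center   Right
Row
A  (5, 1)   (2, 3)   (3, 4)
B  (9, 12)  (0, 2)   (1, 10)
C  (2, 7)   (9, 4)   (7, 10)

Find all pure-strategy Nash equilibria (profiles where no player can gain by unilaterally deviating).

The pure Nash equilibria are (B, Left); (C, Right).

Row against Left: payoffs 5, 9, 2 → best response B.
Row against Center: payoffs 2, 0, 9 → best response C.
Row against Right: payoffs 3, 1, 7 → best response C.
Column against A: payoffs 1, 3, 4 → best response Right.
Column against B: payoffs 12, 2, 10 → best response Left.
Column against C: payoffs 7, 4, 10 → best response Right.
Mutual best responses: (B, Left); (C, Right).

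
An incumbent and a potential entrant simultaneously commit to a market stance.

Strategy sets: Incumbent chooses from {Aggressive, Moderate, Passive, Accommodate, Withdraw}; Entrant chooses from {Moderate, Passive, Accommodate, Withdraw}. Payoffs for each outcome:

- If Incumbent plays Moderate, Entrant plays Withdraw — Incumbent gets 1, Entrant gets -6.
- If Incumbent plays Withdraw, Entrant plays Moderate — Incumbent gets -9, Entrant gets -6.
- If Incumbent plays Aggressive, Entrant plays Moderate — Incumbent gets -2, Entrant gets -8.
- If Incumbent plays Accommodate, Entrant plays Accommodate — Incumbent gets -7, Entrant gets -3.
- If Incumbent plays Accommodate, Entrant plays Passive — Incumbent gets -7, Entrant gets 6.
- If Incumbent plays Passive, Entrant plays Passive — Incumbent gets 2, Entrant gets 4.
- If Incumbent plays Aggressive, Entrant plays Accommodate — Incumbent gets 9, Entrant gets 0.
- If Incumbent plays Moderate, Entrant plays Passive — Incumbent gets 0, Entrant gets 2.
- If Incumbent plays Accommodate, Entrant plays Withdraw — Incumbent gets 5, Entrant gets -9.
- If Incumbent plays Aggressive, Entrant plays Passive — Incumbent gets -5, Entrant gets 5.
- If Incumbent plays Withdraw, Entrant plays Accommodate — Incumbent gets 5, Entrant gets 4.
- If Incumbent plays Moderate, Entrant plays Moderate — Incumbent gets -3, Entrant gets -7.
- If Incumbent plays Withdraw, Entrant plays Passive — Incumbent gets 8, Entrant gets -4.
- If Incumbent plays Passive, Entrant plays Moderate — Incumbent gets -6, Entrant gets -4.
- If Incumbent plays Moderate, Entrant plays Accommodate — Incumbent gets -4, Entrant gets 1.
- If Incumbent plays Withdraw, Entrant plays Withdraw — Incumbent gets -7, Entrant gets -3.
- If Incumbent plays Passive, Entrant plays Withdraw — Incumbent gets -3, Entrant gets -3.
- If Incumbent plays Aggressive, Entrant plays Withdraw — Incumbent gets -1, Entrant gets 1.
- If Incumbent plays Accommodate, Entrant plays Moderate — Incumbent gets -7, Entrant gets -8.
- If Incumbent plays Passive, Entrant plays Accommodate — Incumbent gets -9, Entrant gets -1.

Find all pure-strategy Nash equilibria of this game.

Incumbent against Moderate: payoffs -2, -3, -6, -7, -9 → best response Aggressive.
Incumbent against Passive: payoffs -5, 0, 2, -7, 8 → best response Withdraw.
Incumbent against Accommodate: payoffs 9, -4, -9, -7, 5 → best response Aggressive.
Incumbent against Withdraw: payoffs -1, 1, -3, 5, -7 → best response Accommodate.
Entrant against Aggressive: payoffs -8, 5, 0, 1 → best response Passive.
Entrant against Moderate: payoffs -7, 2, 1, -6 → best response Passive.
Entrant against Passive: payoffs -4, 4, -1, -3 → best response Passive.
Entrant against Accommodate: payoffs -8, 6, -3, -9 → best response Passive.
Entrant against Withdraw: payoffs -6, -4, 4, -3 → best response Accommodate.
No profile is a mutual best response for all players.

No pure-strategy Nash equilibrium.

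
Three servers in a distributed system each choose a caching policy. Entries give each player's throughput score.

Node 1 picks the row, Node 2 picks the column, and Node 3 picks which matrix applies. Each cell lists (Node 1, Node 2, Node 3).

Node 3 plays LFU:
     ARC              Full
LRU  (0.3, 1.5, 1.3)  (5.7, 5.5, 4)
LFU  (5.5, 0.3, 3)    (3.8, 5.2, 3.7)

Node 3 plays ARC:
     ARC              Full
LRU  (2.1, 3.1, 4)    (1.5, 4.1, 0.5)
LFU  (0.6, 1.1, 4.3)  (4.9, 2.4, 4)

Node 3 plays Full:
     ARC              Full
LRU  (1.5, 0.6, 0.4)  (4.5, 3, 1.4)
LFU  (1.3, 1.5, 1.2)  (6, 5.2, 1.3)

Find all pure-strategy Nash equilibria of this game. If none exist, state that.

Mark each player's best response to every combination of opponents' strategies; a profile where every player is best-responding is a pure Nash equilibrium.
Node 1 against (ARC, LFU): payoffs 0.3, 5.5 → best response LFU.
Node 1 against (ARC, ARC): payoffs 2.1, 0.6 → best response LRU.
Node 1 against (ARC, Full): payoffs 1.5, 1.3 → best response LRU.
Node 1 against (Full, LFU): payoffs 5.7, 3.8 → best response LRU.
Node 1 against (Full, ARC): payoffs 1.5, 4.9 → best response LFU.
Node 1 against (Full, Full): payoffs 4.5, 6 → best response LFU.
Node 2 against (LRU, LFU): payoffs 1.5, 5.5 → best response Full.
Node 2 against (LRU, ARC): payoffs 3.1, 4.1 → best response Full.
Node 2 against (LRU, Full): payoffs 0.6, 3 → best response Full.
Node 2 against (LFU, LFU): payoffs 0.3, 5.2 → best response Full.
Node 2 against (LFU, ARC): payoffs 1.1, 2.4 → best response Full.
Node 2 against (LFU, Full): payoffs 1.5, 5.2 → best response Full.
Node 3 against (LRU, ARC): payoffs 1.3, 4, 0.4 → best response ARC.
Node 3 against (LRU, Full): payoffs 4, 0.5, 1.4 → best response LFU.
Node 3 against (LFU, ARC): payoffs 3, 4.3, 1.2 → best response ARC.
Node 3 against (LFU, Full): payoffs 3.7, 4, 1.3 → best response ARC.
Mutual best responses: (LRU, Full, LFU); (LFU, Full, ARC).

The pure Nash equilibria are (LRU, Full, LFU) and (LFU, Full, ARC).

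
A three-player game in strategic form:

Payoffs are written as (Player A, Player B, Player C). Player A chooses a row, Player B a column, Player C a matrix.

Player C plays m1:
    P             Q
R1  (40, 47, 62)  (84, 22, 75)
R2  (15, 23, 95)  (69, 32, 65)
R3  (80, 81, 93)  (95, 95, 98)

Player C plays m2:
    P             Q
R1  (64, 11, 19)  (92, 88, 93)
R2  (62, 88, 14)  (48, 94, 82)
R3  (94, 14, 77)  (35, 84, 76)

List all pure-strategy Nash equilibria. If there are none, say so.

The pure Nash equilibria are (R1, Q, m2) and (R3, Q, m1).

Player A against (P, m1): payoffs 40, 15, 80 → best response R3.
Player A against (P, m2): payoffs 64, 62, 94 → best response R3.
Player A against (Q, m1): payoffs 84, 69, 95 → best response R3.
Player A against (Q, m2): payoffs 92, 48, 35 → best response R1.
Player B against (R1, m1): payoffs 47, 22 → best response P.
Player B against (R1, m2): payoffs 11, 88 → best response Q.
Player B against (R2, m1): payoffs 23, 32 → best response Q.
Player B against (R2, m2): payoffs 88, 94 → best response Q.
Player B against (R3, m1): payoffs 81, 95 → best response Q.
Player B against (R3, m2): payoffs 14, 84 → best response Q.
Player C against (R1, P): payoffs 62, 19 → best response m1.
Player C against (R1, Q): payoffs 75, 93 → best response m2.
Player C against (R2, P): payoffs 95, 14 → best response m1.
Player C against (R2, Q): payoffs 65, 82 → best response m2.
Player C against (R3, P): payoffs 93, 77 → best response m1.
Player C against (R3, Q): payoffs 98, 76 → best response m1.
Mutual best responses: (R1, Q, m2); (R3, Q, m1).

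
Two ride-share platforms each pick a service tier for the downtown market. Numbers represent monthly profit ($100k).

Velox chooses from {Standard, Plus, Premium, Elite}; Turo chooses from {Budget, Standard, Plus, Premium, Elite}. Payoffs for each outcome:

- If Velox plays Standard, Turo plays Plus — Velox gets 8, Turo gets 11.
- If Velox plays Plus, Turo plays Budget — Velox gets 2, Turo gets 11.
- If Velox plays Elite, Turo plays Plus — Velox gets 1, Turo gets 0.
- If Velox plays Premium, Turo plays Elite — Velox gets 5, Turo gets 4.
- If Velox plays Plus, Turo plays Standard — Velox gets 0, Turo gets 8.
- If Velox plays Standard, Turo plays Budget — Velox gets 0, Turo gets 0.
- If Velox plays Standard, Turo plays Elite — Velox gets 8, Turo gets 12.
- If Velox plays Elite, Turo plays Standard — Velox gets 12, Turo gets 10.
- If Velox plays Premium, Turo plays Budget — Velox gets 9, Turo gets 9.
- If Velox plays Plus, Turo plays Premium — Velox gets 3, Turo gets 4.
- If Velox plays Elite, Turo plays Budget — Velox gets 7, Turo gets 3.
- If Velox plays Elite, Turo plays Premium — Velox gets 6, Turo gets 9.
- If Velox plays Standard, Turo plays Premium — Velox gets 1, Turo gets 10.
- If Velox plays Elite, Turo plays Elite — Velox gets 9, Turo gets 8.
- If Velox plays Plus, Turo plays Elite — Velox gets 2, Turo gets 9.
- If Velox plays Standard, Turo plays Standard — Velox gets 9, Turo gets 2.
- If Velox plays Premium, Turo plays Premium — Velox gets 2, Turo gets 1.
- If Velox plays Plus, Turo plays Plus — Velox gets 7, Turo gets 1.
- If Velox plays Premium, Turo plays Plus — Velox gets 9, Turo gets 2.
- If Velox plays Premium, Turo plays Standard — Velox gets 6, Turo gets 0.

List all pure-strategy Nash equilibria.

The pure Nash equilibria are (Premium, Budget), (Elite, Standard).

(Standard, Budget): Velox can switch to Plus (0 → 2). Not NE.
(Standard, Standard): Velox can switch to Elite (9 → 12). Not NE.
(Standard, Plus): Velox can switch to Premium (8 → 9). Not NE.
(Standard, Premium): Velox can switch to Plus (1 → 3). Not NE.
(Standard, Elite): Velox can switch to Elite (8 → 9). Not NE.
(Plus, Budget): Velox can switch to Premium (2 → 9). Not NE.
(Premium, Budget): Velox gets 9, best alternative 7; Turo gets 9, best alternative 4. No profitable deviation — NE.
(Elite, Standard): Velox gets 12, best alternative 9; Turo gets 10, best alternative 9. No profitable deviation — NE.
(The remaining 12 profiles each have a profitable deviation by the same check.)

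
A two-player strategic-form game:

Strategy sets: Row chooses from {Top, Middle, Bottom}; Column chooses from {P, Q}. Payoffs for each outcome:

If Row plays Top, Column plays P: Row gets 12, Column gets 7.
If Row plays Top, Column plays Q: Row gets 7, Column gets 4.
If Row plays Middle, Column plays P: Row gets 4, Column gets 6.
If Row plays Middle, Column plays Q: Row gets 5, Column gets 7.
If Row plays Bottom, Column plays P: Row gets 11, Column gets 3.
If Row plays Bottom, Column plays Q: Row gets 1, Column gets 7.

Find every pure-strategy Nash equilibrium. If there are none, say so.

(Top, P): Row gets 12, best alternative 11; Column gets 7, best alternative 4. No profitable deviation — NE.
(Top, Q): Column can switch to P (4 → 7). Not NE.
(Middle, P): Row can switch to Top (4 → 12). Not NE.
(Middle, Q): Row can switch to Top (5 → 7). Not NE.
(Bottom, P): Row can switch to Top (11 → 12). Not NE.
(Bottom, Q): Row can switch to Top (1 → 7). Not NE.

Pure NE: (Top, P)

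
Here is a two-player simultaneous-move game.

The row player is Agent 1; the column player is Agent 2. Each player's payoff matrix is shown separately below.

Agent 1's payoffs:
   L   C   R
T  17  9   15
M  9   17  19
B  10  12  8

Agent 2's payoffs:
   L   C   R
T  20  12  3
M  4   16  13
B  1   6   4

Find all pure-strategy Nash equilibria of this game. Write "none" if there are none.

(T, L): Agent 1 gets 17, best alternative 10; Agent 2 gets 20, best alternative 12. No profitable deviation — NE.
(T, C): Agent 1 can switch to M (9 → 17). Not NE.
(T, R): Agent 1 can switch to M (15 → 19). Not NE.
(M, L): Agent 1 can switch to T (9 → 17). Not NE.
(M, C): Agent 1 gets 17, best alternative 12; Agent 2 gets 16, best alternative 13. No profitable deviation — NE.
(M, R): Agent 2 can switch to C (13 → 16). Not NE.
(B, L): Agent 1 can switch to T (10 → 17). Not NE.
(B, C): Agent 1 can switch to M (12 → 17). Not NE.
(The remaining 1 profile has a profitable deviation by the same check.)

The pure Nash equilibria are (T, L); (M, C).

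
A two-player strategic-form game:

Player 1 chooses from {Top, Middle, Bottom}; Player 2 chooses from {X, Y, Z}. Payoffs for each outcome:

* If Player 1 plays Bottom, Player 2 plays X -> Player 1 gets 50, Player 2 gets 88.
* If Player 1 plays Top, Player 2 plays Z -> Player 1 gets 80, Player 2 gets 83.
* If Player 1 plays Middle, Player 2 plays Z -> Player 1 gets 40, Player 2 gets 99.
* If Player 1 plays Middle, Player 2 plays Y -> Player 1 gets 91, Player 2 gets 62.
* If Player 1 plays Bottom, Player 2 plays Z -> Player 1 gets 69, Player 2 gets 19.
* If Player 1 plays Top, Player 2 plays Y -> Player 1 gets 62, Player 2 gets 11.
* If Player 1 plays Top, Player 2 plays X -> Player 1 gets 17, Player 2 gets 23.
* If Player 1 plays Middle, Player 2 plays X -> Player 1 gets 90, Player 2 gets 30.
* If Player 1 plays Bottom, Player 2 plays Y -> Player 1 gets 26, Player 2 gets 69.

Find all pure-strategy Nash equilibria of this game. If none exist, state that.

(Top, X): Player 1 can switch to Middle (17 → 90). Not NE.
(Top, Y): Player 1 can switch to Middle (62 → 91). Not NE.
(Top, Z): Player 1 gets 80, best alternative 69; Player 2 gets 83, best alternative 23. No profitable deviation — NE.
(Middle, X): Player 2 can switch to Y (30 → 62). Not NE.
(Middle, Y): Player 2 can switch to Z (62 → 99). Not NE.
(Middle, Z): Player 1 can switch to Top (40 → 80). Not NE.
(Bottom, X): Player 1 can switch to Middle (50 → 90). Not NE.
(Bottom, Y): Player 1 can switch to Top (26 → 62). Not NE.
(Bottom, Z): Player 1 can switch to Top (69 → 80). Not NE.

Pure NE: (Top, Z)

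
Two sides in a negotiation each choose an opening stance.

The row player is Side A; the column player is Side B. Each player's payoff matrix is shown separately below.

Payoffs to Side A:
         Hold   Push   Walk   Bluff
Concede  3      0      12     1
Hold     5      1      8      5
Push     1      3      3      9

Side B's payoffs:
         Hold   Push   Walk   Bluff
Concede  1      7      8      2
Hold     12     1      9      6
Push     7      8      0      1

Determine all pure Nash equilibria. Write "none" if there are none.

Pure-strategy Nash equilibria: (Concede, Walk), (Hold, Hold), (Push, Push)

For each strategy profile, look for a profitable unilateral deviation.
(Concede, Hold): Side A can switch to Hold (3 → 5). Not NE.
(Concede, Push): Side A can switch to Hold (0 → 1). Not NE.
(Concede, Walk): Side A gets 12, best alternative 8; Side B gets 8, best alternative 7. No profitable deviation — NE.
(Concede, Bluff): Side A can switch to Hold (1 → 5). Not NE.
(Hold, Hold): Side A gets 5, best alternative 3; Side B gets 12, best alternative 9. No profitable deviation — NE.
(Hold, Push): Side A can switch to Push (1 → 3). Not NE.
(Hold, Walk): Side A can switch to Concede (8 → 12). Not NE.
(Hold, Bluff): Side A can switch to Push (5 → 9). Not NE.
(Push, Hold): Side A can switch to Concede (1 → 3). Not NE.
(Push, Push): Side A gets 3, best alternative 1; Side B gets 8, best alternative 7. No profitable deviation — NE.
(Push, Walk): Side A can switch to Concede (3 → 12). Not NE.
(Push, Bluff): Side B can switch to Hold (1 → 7). Not NE.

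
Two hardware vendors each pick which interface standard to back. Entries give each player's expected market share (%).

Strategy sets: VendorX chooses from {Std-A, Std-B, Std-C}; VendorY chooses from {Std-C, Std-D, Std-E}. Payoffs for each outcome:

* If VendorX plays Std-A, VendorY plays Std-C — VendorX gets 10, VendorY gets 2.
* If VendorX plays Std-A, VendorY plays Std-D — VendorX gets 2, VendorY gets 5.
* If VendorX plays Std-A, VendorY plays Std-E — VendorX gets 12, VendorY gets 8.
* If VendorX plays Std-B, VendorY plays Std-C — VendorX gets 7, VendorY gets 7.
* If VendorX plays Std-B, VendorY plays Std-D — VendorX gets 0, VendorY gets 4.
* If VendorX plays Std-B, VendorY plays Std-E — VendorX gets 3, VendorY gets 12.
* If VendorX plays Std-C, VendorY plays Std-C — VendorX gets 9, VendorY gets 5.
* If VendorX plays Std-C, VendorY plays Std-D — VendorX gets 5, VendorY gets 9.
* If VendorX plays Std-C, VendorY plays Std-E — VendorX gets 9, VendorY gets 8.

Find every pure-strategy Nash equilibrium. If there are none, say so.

The pure Nash equilibria are (Std-A, Std-E); (Std-C, Std-D).

(Std-A, Std-C): VendorY can switch to Std-D (2 → 5). Not NE.
(Std-A, Std-D): VendorX can switch to Std-C (2 → 5). Not NE.
(Std-A, Std-E): VendorX gets 12, best alternative 9; VendorY gets 8, best alternative 5. No profitable deviation — NE.
(Std-B, Std-C): VendorX can switch to Std-A (7 → 10). Not NE.
(Std-B, Std-D): VendorX can switch to Std-A (0 → 2). Not NE.
(Std-B, Std-E): VendorX can switch to Std-A (3 → 12). Not NE.
(Std-C, Std-C): VendorX can switch to Std-A (9 → 10). Not NE.
(Std-C, Std-D): VendorX gets 5, best alternative 2; VendorY gets 9, best alternative 8. No profitable deviation — NE.
(Std-C, Std-E): VendorX can switch to Std-A (9 → 12). Not NE.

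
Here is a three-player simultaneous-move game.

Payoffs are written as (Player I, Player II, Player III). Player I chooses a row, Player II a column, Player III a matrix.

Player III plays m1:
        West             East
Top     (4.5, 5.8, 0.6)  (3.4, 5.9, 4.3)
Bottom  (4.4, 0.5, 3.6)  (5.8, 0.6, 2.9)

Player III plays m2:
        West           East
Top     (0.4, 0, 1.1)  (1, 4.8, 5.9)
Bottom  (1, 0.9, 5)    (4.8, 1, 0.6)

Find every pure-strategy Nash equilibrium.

(Bottom, East, m1)

Player I against (West, m1): payoffs 4.5, 4.4 → best response Top.
Player I against (West, m2): payoffs 0.4, 1 → best response Bottom.
Player I against (East, m1): payoffs 3.4, 5.8 → best response Bottom.
Player I against (East, m2): payoffs 1, 4.8 → best response Bottom.
Player II against (Top, m1): payoffs 5.8, 5.9 → best response East.
Player II against (Top, m2): payoffs 0, 4.8 → best response East.
Player II against (Bottom, m1): payoffs 0.5, 0.6 → best response East.
Player II against (Bottom, m2): payoffs 0.9, 1 → best response East.
Player III against (Top, West): payoffs 0.6, 1.1 → best response m2.
Player III against (Top, East): payoffs 4.3, 5.9 → best response m2.
Player III against (Bottom, West): payoffs 3.6, 5 → best response m2.
Player III against (Bottom, East): payoffs 2.9, 0.6 → best response m1.
Mutual best responses: (Bottom, East, m1).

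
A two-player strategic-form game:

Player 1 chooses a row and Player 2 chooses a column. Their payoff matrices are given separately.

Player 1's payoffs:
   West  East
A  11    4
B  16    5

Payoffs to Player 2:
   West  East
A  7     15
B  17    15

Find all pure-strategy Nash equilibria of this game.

For each strategy profile, look for a profitable unilateral deviation.
(A, West): Player 1 can switch to B (11 → 16). Not NE.
(A, East): Player 1 can switch to B (4 → 5). Not NE.
(B, West): Player 1 gets 16, best alternative 11; Player 2 gets 17, best alternative 15. No profitable deviation — NE.
(B, East): Player 2 can switch to West (15 → 17). Not NE.

(B, West)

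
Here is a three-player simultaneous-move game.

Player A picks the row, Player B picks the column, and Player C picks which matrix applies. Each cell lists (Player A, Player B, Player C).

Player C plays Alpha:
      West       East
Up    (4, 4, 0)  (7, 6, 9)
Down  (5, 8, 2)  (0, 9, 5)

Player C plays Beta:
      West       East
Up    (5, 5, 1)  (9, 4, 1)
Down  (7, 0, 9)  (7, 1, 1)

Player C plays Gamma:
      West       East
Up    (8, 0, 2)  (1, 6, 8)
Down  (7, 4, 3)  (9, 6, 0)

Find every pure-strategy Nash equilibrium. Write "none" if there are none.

(Up, East, Alpha)

Mark each player's best response to every combination of opponents' strategies; a profile where every player is best-responding is a pure Nash equilibrium.
Player A against (West, Alpha): payoffs 4, 5 → best response Down.
Player A against (West, Beta): payoffs 5, 7 → best response Down.
Player A against (West, Gamma): payoffs 8, 7 → best response Up.
Player A against (East, Alpha): payoffs 7, 0 → best response Up.
Player A against (East, Beta): payoffs 9, 7 → best response Up.
Player A against (East, Gamma): payoffs 1, 9 → best response Down.
Player B against (Up, Alpha): payoffs 4, 6 → best response East.
Player B against (Up, Beta): payoffs 5, 4 → best response West.
Player B against (Up, Gamma): payoffs 0, 6 → best response East.
Player B against (Down, Alpha): payoffs 8, 9 → best response East.
Player B against (Down, Beta): payoffs 0, 1 → best response East.
Player B against (Down, Gamma): payoffs 4, 6 → best response East.
Player C against (Up, West): payoffs 0, 1, 2 → best response Gamma.
Player C against (Up, East): payoffs 9, 1, 8 → best response Alpha.
Player C against (Down, West): payoffs 2, 9, 3 → best response Beta.
Player C against (Down, East): payoffs 5, 1, 0 → best response Alpha.
Mutual best responses: (Up, East, Alpha).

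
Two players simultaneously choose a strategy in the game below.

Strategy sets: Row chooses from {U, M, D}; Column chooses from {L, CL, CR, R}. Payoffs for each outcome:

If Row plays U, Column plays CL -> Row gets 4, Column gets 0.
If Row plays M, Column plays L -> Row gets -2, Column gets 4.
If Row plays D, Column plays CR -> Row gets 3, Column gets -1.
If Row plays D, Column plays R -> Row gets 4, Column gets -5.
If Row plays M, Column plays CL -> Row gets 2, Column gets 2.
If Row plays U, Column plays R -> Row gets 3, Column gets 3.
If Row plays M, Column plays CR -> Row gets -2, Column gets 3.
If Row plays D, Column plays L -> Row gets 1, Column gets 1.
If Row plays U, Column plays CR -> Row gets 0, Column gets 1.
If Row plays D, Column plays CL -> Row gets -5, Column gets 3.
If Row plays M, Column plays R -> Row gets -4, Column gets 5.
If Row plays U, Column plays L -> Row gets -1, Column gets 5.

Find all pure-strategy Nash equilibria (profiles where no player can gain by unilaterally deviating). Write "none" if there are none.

Row against L: payoffs -1, -2, 1 → best response D.
Row against CL: payoffs 4, 2, -5 → best response U.
Row against CR: payoffs 0, -2, 3 → best response D.
Row against R: payoffs 3, -4, 4 → best response D.
Column against U: payoffs 5, 0, 1, 3 → best response L.
Column against M: payoffs 4, 2, 3, 5 → best response R.
Column against D: payoffs 1, 3, -1, -5 → best response CL.
No profile is a mutual best response for all players.

none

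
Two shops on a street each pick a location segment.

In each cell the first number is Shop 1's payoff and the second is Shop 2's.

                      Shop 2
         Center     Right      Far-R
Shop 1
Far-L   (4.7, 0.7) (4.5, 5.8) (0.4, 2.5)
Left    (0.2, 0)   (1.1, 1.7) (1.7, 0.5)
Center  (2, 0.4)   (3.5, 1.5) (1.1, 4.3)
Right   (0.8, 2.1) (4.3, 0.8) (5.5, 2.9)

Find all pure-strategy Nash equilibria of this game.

(Far-L, Right); (Right, Far-R)

Shop 1 against Center: payoffs 4.7, 0.2, 2, 0.8 → best response Far-L.
Shop 1 against Right: payoffs 4.5, 1.1, 3.5, 4.3 → best response Far-L.
Shop 1 against Far-R: payoffs 0.4, 1.7, 1.1, 5.5 → best response Right.
Shop 2 against Far-L: payoffs 0.7, 5.8, 2.5 → best response Right.
Shop 2 against Left: payoffs 0, 1.7, 0.5 → best response Right.
Shop 2 against Center: payoffs 0.4, 1.5, 4.3 → best response Far-R.
Shop 2 against Right: payoffs 2.1, 0.8, 2.9 → best response Far-R.
Mutual best responses: (Far-L, Right); (Right, Far-R).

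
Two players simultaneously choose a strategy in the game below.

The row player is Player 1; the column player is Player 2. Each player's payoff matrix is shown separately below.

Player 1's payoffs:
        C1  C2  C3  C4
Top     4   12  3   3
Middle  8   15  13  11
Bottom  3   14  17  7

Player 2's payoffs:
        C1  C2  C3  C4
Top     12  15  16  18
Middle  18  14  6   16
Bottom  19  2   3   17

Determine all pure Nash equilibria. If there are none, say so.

(Middle, C1)

Check each profile: it is a Nash equilibrium iff no player can strictly gain by switching unilaterally.
(Top, C1): Player 1 can switch to Middle (4 → 8). Not NE.
(Top, C2): Player 1 can switch to Middle (12 → 15). Not NE.
(Top, C3): Player 1 can switch to Middle (3 → 13). Not NE.
(Top, C4): Player 1 can switch to Middle (3 → 11). Not NE.
(Middle, C1): Player 1 gets 8, best alternative 4; Player 2 gets 18, best alternative 16. No profitable deviation — NE.
(Middle, C2): Player 2 can switch to C1 (14 → 18). Not NE.
(Middle, C3): Player 1 can switch to Bottom (13 → 17). Not NE.
(Middle, C4): Player 2 can switch to C1 (16 → 18). Not NE.
(Bottom, C1): Player 1 can switch to Top (3 → 4). Not NE.
(Bottom, C2): Player 1 can switch to Middle (14 → 15). Not NE.
(Bottom, C3): Player 2 can switch to C1 (3 → 19). Not NE.
(The remaining 1 profile has a profitable deviation by the same check.)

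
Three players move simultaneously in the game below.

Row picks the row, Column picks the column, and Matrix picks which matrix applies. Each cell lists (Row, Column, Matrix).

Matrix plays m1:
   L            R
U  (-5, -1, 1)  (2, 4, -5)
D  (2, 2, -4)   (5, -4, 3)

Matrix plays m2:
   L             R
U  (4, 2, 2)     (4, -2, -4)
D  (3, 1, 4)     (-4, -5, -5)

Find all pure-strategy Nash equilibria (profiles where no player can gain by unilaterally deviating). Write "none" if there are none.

(U, L, m2)

Mark each player's best response to every combination of opponents' strategies; a profile where every player is best-responding is a pure Nash equilibrium.
Row against (L, m1): payoffs -5, 2 → best response D.
Row against (L, m2): payoffs 4, 3 → best response U.
Row against (R, m1): payoffs 2, 5 → best response D.
Row against (R, m2): payoffs 4, -4 → best response U.
Column against (U, m1): payoffs -1, 4 → best response R.
Column against (U, m2): payoffs 2, -2 → best response L.
Column against (D, m1): payoffs 2, -4 → best response L.
Column against (D, m2): payoffs 1, -5 → best response L.
Matrix against (U, L): payoffs 1, 2 → best response m2.
Matrix against (U, R): payoffs -5, -4 → best response m2.
Matrix against (D, L): payoffs -4, 4 → best response m2.
Matrix against (D, R): payoffs 3, -5 → best response m1.
Mutual best responses: (U, L, m2).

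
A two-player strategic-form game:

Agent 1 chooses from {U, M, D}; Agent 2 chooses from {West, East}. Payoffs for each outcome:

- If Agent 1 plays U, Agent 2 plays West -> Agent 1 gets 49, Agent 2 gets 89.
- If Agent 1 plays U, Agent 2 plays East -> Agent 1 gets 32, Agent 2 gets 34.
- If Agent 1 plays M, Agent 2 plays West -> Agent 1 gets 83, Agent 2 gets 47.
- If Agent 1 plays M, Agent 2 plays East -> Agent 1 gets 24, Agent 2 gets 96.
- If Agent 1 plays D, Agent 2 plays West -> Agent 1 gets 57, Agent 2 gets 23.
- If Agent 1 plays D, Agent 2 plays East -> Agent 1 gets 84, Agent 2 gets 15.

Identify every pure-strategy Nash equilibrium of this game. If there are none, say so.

This game has no pure Nash equilibrium.

Agent 1 against West: payoffs 49, 83, 57 → best response M.
Agent 1 against East: payoffs 32, 24, 84 → best response D.
Agent 2 against U: payoffs 89, 34 → best response West.
Agent 2 against M: payoffs 47, 96 → best response East.
Agent 2 against D: payoffs 23, 15 → best response West.
No profile is a mutual best response for all players.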